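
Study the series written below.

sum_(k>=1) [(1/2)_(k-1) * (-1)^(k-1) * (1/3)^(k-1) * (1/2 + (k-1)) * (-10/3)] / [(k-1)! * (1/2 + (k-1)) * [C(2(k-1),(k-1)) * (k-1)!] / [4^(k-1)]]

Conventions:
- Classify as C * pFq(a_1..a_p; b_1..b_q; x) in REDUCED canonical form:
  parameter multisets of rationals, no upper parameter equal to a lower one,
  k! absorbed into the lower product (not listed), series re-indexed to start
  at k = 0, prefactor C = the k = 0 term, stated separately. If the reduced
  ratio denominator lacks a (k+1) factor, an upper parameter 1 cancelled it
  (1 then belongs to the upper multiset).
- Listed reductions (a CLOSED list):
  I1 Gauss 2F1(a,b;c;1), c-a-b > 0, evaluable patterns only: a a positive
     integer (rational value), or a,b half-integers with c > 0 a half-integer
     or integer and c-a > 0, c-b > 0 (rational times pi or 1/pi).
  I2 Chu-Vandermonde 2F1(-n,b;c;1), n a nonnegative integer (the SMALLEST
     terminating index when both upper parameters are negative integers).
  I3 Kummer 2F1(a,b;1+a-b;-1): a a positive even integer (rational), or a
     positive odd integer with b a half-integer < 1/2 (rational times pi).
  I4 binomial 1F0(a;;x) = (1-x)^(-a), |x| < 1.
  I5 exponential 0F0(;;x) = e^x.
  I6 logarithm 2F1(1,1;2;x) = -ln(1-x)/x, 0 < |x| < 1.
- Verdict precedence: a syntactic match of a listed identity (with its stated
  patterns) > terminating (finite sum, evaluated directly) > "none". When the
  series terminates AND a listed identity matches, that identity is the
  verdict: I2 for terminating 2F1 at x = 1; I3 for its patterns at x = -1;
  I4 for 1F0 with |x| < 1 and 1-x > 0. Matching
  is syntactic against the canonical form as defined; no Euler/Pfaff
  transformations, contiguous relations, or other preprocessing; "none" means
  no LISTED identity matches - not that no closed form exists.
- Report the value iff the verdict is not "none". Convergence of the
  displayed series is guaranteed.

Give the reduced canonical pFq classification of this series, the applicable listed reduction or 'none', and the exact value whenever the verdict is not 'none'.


With C = -10/3: the canonical form is 0F0(-; -; -1/3). Verdict (x = -1/3): the I5 exponential reduction applies (the 0F0 exponential series at x = -1/3). Sum: (-10/3) * e^(-1/3).

Key observation: t_0 being -10/3, the parameter 1/2 appears in both the upper and lower lists and cancels (alongside the other common factor).
Consecutive-term ratio: r(k) = (-1/3) * 1 / [(k+1)] ; factor over Q: parameters, x = (-1/3), and C = -10/3.


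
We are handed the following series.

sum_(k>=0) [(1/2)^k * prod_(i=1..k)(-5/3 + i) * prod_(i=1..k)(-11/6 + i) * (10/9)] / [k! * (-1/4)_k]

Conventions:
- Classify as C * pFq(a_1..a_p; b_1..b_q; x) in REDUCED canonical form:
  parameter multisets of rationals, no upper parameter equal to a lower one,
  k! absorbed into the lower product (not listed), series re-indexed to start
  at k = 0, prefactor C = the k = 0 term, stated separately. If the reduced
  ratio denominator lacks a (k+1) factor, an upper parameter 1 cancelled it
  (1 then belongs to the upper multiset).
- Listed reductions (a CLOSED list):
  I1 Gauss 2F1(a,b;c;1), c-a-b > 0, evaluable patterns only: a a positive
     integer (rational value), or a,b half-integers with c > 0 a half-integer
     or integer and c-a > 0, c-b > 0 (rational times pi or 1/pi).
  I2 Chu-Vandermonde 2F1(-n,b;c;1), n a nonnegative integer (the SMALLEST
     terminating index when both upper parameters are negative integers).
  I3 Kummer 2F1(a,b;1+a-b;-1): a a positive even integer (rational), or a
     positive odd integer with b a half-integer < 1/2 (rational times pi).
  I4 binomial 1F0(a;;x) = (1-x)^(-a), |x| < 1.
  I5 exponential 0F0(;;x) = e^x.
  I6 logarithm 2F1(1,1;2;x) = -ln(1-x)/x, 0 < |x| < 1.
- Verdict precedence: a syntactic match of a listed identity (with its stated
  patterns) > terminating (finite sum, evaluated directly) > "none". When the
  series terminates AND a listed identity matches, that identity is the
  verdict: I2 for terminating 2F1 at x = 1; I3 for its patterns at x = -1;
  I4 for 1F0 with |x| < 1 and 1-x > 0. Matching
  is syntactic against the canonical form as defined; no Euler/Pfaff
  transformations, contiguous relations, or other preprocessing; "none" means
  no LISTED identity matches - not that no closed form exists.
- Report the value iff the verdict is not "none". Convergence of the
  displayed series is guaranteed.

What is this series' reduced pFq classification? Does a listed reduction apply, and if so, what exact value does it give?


With C = 10/9: the canonical form is 2F1(-5/6, -2/3; -1/4; 1/2). Verdict: none. A 2F1 with upper {-5/6, -2/3} fits none of I1-I6 at x = 1/2; the sum runs forever.

Key observation: t_0 being 10/9, the running product (prefactor 10/9) telescopes to a rising factorial.
Adjacent-term ratio: r(k) = (1/2) * (k-5/6) (k-2/3) / [(k-1/4) (k+1)] - poly over poly, x = (1/2) from leading terms; C = 10/9 at k = 0.


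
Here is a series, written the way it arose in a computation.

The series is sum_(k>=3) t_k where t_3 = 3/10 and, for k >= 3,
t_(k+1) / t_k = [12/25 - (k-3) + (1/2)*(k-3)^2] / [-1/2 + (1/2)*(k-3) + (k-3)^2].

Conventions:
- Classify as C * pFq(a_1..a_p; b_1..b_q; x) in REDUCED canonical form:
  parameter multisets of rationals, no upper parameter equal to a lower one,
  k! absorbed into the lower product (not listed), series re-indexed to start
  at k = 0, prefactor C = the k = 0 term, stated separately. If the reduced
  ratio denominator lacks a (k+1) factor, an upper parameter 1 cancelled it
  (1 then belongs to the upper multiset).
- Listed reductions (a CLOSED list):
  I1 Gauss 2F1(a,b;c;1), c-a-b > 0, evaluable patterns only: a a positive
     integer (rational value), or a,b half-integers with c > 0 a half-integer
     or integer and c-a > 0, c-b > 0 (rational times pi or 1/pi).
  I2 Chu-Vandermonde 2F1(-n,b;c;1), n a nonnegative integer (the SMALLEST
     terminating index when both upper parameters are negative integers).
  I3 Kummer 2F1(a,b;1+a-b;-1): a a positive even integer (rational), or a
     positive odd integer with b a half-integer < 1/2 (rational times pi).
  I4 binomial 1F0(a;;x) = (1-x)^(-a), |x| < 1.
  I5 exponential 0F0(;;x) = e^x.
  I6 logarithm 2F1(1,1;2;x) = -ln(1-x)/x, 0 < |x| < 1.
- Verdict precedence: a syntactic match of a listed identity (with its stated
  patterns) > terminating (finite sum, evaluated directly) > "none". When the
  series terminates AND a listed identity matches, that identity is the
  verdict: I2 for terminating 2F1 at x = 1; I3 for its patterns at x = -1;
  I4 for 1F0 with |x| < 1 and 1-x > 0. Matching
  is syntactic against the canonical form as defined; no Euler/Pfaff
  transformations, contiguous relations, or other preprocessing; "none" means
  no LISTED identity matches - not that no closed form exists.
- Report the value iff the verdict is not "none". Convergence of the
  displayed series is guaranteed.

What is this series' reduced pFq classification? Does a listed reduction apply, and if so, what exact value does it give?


x = 1/2 here; the reduced form reads 2F1, upper {-6/5, -4/5}, lower {-1/2}, C = 3/10. Verdict: none - this 2F1 at x = 1/2 matches no listed pattern, and upper {-6/5, -4/5} holds no stopper.

Structural cue: t_0 = 3/10 here, and roots of the ratio polynomials (C = 3/10, x = 1/2) are the negated parameters.
Adjacent-term ratio: r(k) = (1/2) * (k-6/5) (k-4/5) / [(k-1/2) (k+1)] - poly over poly, x = (1/2) from leading terms; C = 3/10 at k = 0.


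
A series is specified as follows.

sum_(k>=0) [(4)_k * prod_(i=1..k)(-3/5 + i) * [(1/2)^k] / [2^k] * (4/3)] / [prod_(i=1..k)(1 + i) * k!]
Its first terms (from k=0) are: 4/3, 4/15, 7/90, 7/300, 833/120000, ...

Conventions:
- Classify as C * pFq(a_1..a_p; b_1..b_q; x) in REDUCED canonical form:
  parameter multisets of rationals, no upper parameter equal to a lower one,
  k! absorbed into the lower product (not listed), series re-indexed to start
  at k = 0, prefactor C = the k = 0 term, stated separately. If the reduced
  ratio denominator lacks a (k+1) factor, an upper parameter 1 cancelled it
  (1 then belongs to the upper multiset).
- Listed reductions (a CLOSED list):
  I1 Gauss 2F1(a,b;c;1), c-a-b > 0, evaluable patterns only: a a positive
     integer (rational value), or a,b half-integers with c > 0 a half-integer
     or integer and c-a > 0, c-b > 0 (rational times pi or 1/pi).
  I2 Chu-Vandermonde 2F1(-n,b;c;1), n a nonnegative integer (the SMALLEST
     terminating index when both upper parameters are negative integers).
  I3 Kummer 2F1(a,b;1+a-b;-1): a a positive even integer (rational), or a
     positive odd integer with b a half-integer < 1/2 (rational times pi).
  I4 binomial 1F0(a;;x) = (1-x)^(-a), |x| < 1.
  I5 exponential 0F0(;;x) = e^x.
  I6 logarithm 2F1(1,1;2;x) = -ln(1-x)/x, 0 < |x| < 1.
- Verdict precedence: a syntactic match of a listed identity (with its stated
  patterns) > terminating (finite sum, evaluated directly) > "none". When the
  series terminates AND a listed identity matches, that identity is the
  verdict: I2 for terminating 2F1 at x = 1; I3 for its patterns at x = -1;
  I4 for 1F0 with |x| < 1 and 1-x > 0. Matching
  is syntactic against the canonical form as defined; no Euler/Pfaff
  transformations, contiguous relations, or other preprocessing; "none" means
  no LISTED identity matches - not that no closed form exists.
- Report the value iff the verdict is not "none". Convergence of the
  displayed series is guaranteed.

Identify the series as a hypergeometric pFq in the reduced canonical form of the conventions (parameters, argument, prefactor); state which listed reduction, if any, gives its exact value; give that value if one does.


This is 4/3 * 2F1(2/5, 4; 2; 1/4) in reduced canonical form. Verdict: none. Every listed pattern misses the 2F1 form at 1/4, upper {2/5, 4}.

Key observation: with t_0 = 4/3, the running product (C = 4/3, x = 1/4) telescopes to a rising factorial.
Ratio: r(k) = (1/4) * (k+2/5) (k+4) / [(k+2) (k+1)] - poly over poly, x = (1/4) from leading terms; C = 4/3 at k = 0.


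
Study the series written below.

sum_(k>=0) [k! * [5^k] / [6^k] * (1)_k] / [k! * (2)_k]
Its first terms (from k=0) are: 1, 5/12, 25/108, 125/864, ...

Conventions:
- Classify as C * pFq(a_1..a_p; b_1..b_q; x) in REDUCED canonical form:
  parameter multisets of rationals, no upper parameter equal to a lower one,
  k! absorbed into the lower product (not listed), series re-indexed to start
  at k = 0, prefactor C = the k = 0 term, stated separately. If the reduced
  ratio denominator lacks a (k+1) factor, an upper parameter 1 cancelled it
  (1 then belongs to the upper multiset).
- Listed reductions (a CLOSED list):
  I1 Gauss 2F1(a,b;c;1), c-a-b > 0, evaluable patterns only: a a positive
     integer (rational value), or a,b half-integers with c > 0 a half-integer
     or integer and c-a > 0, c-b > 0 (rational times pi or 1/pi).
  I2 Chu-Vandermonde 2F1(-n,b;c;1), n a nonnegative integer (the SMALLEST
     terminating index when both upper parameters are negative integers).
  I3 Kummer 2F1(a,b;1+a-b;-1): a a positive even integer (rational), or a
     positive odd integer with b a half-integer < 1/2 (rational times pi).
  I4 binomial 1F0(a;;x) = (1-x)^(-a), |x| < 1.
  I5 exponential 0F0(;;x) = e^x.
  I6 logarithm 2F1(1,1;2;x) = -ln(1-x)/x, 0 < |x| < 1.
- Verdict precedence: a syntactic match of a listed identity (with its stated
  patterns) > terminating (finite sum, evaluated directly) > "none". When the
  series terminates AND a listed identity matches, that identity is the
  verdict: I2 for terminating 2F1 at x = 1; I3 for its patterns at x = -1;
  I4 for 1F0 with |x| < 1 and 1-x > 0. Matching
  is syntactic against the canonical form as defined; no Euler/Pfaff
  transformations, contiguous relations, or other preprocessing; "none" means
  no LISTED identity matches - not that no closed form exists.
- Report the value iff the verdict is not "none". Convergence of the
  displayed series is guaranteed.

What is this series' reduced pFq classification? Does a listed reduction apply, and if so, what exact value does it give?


Classification (C = 1): 2F1 with upper {1, 1}, lower {2}, argument x = 5/6. Verdict at x = 5/6: the logarithmic series (I6) matches (the logarithm: parameters (1,1;2), x = 5/6). Sum: (-6/5) * ln(1/6).

The tell: x = (5/6) and the two geometric factors (C = 1) combine into one argument.
Adjacent-term ratio: r(k) = (5/6) * (k+1) (k+1) / [(k+2) (k+1)] - rational; roots negated = parameters, x = (5/6), C = 1.


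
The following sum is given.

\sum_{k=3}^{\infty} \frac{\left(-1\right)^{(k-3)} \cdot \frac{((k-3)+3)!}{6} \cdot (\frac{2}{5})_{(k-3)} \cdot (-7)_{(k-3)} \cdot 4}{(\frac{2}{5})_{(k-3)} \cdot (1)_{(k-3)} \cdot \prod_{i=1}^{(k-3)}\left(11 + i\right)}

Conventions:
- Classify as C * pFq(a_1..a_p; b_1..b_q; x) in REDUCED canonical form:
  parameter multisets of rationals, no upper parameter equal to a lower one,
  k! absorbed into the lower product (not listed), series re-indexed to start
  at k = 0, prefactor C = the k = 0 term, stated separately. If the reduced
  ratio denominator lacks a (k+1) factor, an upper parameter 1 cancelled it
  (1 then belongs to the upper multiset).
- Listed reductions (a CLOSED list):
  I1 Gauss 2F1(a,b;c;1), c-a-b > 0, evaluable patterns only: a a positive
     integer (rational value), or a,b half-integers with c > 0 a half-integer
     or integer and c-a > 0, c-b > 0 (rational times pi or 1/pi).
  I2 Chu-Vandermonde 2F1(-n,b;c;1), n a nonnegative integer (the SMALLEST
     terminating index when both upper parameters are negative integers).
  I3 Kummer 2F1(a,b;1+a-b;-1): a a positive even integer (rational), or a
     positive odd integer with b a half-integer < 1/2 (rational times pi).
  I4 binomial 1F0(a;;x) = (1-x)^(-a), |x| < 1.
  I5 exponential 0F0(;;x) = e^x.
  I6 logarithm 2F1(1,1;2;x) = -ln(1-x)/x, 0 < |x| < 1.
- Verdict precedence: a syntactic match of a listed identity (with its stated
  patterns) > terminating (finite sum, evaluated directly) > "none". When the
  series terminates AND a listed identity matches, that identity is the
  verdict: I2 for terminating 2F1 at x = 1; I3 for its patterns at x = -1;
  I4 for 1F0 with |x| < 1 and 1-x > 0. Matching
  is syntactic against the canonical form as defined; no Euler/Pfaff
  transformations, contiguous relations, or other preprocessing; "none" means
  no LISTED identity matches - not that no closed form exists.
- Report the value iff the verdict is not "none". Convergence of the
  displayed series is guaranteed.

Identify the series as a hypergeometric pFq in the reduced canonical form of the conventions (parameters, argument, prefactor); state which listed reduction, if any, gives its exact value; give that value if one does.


x = -1 here; the reduced form reads 2F1, upper {-7, 4}, lower {12}, C = 4. Verdict (x = -1): Kummer (I3) applies (x = -1; c = 12 equals 1+a-b for upper {-7, 4}: listed pattern). Hence: \frac{110}{3}.

First insight: t_0 being 4, the parameter 2/5 appears in both the upper and lower lists and cancels.
Term ratio: r(k) = -1 * (k-7) (k+4) / [(k+12) (k+1)] ; factor over Q: parameters, x = -1, and C = 4.


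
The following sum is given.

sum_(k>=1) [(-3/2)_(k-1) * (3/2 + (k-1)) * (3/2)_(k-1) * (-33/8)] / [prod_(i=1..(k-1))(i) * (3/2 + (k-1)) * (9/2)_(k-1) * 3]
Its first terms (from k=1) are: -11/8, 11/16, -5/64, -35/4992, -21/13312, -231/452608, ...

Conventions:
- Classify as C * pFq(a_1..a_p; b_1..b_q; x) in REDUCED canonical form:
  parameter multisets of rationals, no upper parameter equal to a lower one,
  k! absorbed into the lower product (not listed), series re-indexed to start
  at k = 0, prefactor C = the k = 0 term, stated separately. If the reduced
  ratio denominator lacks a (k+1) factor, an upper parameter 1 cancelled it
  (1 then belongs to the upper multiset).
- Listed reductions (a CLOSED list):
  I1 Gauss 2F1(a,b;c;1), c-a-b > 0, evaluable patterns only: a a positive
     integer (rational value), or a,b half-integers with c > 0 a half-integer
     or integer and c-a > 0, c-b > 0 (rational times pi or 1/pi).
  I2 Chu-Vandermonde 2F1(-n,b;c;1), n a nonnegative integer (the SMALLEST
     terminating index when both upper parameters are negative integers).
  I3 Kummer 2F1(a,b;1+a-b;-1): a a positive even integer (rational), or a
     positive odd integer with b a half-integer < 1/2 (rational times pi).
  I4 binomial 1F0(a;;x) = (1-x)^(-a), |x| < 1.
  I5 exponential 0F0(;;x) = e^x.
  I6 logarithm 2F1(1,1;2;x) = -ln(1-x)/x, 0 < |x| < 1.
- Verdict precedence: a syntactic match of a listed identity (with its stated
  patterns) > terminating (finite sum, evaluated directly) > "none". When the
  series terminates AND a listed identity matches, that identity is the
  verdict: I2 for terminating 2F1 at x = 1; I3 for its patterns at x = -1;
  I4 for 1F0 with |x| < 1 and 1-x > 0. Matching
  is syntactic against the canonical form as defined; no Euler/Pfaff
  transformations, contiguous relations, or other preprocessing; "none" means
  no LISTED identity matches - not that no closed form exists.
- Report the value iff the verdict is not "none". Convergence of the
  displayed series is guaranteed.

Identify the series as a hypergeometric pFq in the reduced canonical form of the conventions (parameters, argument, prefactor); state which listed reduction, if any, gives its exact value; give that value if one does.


The series (x = 1) is 2F1: upper {-3/2, 3/2}, lower {9/2}, prefactor -11/8. Verdict: the half-integer Gauss pattern (I1) fires (x = 1; upper {-3/2, 3/2} half-integers, c = 9/2 in the evaluable pattern). Its exact value is (-8085/32768) * pi.

Structural cue: from the first term -11/8: the constant factors (prefactor -11/8) combine into one prefactor.
Step ratio: r(k) = 1 * (k-3/2) (k+3/2) / [(k+9/2) (k+1)] ; factor over Q: parameters, x = 1, and C = -11/8.


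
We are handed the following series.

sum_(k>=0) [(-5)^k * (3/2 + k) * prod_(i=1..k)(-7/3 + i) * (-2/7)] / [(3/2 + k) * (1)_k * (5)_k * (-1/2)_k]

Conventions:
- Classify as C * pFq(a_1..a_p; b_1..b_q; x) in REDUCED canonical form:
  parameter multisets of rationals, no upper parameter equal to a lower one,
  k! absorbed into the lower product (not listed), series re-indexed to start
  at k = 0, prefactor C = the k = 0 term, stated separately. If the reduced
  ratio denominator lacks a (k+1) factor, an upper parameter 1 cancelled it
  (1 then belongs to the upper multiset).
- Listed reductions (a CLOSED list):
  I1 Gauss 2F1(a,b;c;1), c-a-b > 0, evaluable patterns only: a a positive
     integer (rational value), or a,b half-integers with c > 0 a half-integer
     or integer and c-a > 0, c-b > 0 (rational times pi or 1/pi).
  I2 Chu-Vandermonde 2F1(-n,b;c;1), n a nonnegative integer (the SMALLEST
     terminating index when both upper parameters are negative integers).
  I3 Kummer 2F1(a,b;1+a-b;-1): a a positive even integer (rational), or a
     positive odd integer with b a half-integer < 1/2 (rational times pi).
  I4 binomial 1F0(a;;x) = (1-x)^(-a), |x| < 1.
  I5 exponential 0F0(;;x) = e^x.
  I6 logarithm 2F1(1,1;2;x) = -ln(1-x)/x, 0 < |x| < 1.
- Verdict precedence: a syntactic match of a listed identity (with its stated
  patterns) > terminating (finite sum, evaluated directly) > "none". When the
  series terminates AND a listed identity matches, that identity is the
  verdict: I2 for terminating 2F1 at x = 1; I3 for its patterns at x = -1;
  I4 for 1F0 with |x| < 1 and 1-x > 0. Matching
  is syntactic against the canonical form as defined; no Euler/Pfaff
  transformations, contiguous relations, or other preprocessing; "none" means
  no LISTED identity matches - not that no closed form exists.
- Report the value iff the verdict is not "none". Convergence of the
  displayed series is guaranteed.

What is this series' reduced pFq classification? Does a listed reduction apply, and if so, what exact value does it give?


With C = -2/7: the canonical form is 1F2(-4/3; -1/2, 5; -5). Verdict: none here - no I1-I6 shape fits x = -5 with lower {-1/2, 5}.

Key step: x = (-5) and striking the common factor k + 3/2 reduces the term (prefactor -2/7).
Step ratio: r(k) = (-5) * (k-4/3) / [(k-1/2) (k+5) (k+1)] - poly over poly, x = (-5) from leading terms; C = -2/7 at k = 0.


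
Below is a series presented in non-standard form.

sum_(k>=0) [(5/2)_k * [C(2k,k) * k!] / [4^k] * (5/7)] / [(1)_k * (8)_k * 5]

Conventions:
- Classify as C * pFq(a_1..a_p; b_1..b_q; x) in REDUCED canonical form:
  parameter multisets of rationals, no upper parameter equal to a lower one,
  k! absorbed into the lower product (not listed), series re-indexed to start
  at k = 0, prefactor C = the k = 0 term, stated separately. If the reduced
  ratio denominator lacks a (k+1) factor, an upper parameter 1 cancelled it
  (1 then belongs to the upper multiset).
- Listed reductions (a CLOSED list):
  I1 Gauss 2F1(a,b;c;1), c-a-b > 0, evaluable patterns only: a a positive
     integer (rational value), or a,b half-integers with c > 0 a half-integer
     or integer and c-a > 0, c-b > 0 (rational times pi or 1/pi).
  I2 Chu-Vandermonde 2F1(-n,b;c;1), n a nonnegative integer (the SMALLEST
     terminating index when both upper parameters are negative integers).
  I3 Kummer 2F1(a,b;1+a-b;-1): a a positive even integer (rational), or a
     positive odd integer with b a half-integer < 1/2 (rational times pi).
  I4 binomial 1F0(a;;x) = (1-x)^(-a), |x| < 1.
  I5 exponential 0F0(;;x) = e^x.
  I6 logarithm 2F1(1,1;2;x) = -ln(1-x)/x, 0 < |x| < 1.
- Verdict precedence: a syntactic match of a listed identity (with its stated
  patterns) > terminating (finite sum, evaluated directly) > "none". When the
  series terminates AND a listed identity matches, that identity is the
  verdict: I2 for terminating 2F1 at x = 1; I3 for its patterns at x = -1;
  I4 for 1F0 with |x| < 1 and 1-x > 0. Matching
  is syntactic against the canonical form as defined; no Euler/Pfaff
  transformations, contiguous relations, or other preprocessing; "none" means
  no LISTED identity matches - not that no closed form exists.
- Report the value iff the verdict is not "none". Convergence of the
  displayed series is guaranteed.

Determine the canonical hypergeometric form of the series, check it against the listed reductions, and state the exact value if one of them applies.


Reduced: x = 1, 2F1, upper = {1/2, 5/2}, lower = {8}, C = 1/7. Verdict: Gauss (I1, half-integer pattern) applies (x = 1; upper {1/2, 5/2} half-integers, c = 8 in the evaluable pattern). Exact value: (524288/945945) / pi.

First insight: t_0 being 1/7, (1)_k (C = 1/7, x = 1) is k! itself.
Ratio: r(k) = 1 * (k+1/2) (k+5/2) / [(k+8) (k+1)] - poly over poly, x = 1 from leading terms; C = 1/7 at k = 0.


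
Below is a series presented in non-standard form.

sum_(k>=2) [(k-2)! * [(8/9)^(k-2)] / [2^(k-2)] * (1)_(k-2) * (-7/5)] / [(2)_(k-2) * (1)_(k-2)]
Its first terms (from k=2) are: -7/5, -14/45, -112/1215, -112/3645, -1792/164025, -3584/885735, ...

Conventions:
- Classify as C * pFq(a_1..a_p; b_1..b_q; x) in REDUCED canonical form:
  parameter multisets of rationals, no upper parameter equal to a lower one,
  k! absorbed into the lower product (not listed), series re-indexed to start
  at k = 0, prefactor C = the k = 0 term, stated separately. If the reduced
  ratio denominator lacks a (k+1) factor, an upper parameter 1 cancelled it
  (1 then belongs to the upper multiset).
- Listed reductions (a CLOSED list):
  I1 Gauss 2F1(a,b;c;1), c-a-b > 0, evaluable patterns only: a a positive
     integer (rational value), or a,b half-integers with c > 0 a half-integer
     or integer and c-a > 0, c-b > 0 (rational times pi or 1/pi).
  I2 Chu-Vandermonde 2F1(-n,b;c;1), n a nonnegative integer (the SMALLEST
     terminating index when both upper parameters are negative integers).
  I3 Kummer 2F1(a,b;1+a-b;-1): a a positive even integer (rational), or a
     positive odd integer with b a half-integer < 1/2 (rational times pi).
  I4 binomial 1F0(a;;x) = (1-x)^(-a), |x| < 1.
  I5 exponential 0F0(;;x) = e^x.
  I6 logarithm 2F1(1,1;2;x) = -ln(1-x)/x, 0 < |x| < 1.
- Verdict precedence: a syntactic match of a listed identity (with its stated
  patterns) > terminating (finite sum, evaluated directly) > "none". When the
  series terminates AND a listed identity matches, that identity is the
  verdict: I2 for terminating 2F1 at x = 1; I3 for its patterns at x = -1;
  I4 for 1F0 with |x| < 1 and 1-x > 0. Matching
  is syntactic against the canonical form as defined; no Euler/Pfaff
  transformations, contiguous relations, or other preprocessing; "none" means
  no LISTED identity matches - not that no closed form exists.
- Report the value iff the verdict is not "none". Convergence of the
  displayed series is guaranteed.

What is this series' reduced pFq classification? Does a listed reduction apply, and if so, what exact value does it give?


Classification (C = -7/5): 2F1 with upper {1, 1}, lower {2}, argument x = 4/9. Verdict: logarithm (I6) fires (the logarithm: parameters (1,1;2), x = 4/9). Hence: (63/20) * ln(5/9).

Key step: t_0 = -7/5 here, and the two k-th powers (C = -7/5) combine into one argument.
Consecutive-term ratio: r(k) = (4/9) * (k+1) (k+1) / [(k+2) (k+1)] ; factor over Q: parameters, x = (4/9), and C = -7/5.


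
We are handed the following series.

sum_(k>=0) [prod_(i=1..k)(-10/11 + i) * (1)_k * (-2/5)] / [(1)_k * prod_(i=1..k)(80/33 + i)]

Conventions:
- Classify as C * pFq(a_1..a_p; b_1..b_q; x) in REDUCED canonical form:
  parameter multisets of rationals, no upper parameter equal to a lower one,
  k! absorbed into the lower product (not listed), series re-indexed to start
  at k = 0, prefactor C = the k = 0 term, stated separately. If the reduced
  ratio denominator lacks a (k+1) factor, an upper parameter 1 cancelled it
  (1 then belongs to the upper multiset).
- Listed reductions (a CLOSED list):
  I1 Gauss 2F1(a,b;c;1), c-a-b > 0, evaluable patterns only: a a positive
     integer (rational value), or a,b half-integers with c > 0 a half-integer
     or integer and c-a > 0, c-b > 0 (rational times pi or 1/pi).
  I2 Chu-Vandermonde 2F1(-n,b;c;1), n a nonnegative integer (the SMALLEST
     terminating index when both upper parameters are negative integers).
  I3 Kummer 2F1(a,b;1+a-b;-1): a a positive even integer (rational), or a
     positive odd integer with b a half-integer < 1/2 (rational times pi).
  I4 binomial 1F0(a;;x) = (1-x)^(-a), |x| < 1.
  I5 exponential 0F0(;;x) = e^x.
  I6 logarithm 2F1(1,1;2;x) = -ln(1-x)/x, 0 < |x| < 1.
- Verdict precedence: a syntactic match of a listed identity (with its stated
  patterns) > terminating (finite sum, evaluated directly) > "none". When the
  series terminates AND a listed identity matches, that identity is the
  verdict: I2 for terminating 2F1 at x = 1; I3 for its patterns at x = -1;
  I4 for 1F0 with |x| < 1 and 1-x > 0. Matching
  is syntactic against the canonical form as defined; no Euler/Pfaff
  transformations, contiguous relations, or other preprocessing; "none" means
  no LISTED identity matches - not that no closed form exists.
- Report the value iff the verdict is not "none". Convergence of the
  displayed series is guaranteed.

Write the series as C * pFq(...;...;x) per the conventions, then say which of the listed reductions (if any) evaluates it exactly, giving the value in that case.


The tell: t_0 being -2/5, the lower running product (C = -2/5) is a rising factorial.
Consecutive-term ratio: r(k) = 1 * (k+1/11) (k+1) / [(k+113/33) (k+1)] ; factor over Q: parameters, x = 1, and C = -2/5.

This is -2/5 * 2F1(1/11, 1; 113/33; 1) in reduced canonical form. Verdict: Gauss's theorem (I1) applies (x = 1: the Gamma ratio telescopes since c-a-b = 7/3 > 0 and a = 1 in Z>0). Its exact value is -32/77.


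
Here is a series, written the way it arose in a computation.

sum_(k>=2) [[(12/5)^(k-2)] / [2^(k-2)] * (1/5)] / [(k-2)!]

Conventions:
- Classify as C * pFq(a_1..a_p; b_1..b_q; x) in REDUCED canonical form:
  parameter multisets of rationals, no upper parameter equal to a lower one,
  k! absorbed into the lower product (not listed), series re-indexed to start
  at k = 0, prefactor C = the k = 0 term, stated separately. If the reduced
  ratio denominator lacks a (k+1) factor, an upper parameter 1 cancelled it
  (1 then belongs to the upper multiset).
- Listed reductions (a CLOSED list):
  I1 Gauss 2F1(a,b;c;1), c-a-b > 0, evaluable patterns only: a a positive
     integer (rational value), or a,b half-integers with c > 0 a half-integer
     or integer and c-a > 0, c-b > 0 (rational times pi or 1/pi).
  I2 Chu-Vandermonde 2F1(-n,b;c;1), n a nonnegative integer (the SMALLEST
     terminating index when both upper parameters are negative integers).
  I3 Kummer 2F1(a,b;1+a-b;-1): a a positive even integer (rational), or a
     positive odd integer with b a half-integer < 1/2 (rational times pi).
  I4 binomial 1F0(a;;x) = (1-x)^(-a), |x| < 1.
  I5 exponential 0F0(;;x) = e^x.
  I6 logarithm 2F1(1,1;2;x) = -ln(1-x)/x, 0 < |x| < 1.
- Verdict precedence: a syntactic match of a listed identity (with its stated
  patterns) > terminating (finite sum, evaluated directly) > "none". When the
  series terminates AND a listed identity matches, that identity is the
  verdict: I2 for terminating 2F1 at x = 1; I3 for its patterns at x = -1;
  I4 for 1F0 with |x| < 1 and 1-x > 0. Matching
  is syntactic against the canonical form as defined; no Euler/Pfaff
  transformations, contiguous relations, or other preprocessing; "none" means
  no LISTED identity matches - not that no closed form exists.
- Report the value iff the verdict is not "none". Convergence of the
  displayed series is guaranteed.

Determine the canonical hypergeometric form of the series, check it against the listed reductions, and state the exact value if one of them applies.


This is 1/5 * 0F0(-; -; 6/5) in reduced canonical form. Verdict: this is the exponential series (I5) (the 0F0 exponential series at x = 6/5). Its exact value is (1/5) * e^(6/5).

The tell: x = (6/5) and the two k-th powers (C = 1/5, x = 6/5) combine into one argument.
Ratio: r(k) = (6/5) * 1 / [(k+1)] - rational in k, leading ratio (6/5); with t_0 = 1/5, classification follows.


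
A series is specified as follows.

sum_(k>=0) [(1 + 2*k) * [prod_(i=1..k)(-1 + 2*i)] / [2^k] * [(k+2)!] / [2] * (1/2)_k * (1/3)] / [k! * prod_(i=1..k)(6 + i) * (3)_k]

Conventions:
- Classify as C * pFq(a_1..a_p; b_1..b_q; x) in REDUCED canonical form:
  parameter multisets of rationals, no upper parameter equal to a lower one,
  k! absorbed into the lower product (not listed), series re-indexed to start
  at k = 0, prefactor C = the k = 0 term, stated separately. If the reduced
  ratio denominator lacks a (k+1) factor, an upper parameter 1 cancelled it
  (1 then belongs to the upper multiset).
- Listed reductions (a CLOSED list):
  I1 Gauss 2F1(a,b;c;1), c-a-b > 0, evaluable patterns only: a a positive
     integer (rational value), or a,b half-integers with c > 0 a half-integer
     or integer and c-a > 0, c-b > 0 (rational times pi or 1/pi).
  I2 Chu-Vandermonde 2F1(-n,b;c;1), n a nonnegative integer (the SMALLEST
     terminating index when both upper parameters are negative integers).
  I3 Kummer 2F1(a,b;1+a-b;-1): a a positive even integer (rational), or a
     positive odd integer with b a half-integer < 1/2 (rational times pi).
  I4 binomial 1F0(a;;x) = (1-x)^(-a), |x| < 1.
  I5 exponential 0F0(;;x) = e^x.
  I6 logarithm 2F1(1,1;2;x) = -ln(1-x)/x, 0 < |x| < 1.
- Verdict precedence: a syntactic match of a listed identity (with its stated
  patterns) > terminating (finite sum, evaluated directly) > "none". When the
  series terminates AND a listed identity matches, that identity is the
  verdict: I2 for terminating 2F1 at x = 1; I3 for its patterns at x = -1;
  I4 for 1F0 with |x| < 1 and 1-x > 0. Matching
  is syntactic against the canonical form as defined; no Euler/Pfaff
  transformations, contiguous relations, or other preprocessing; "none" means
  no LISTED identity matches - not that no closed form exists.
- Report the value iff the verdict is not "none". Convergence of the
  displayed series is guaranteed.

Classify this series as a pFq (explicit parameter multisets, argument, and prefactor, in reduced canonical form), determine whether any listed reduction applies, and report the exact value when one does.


Key step: from the first term 1/3: the parameter 3 appears in both the upper and lower lists and cancels.
Ratio: r(k) = 1 * (k+1/2) (k+3/2) / [(k+7) (k+1)] - rational in k. x = 1; t_0 = 1/3; negate the roots.

Prefactor 1/3, argument 1: 2F1 with upper {1/2, 3/2} over lower {7}. Verdict: this is the half-integer Gauss pattern (I1) (x = 1; upper {1/2, 3/2} half-integers, c = 7 in the evaluable pattern). Sum: (262144/218295) / pi.


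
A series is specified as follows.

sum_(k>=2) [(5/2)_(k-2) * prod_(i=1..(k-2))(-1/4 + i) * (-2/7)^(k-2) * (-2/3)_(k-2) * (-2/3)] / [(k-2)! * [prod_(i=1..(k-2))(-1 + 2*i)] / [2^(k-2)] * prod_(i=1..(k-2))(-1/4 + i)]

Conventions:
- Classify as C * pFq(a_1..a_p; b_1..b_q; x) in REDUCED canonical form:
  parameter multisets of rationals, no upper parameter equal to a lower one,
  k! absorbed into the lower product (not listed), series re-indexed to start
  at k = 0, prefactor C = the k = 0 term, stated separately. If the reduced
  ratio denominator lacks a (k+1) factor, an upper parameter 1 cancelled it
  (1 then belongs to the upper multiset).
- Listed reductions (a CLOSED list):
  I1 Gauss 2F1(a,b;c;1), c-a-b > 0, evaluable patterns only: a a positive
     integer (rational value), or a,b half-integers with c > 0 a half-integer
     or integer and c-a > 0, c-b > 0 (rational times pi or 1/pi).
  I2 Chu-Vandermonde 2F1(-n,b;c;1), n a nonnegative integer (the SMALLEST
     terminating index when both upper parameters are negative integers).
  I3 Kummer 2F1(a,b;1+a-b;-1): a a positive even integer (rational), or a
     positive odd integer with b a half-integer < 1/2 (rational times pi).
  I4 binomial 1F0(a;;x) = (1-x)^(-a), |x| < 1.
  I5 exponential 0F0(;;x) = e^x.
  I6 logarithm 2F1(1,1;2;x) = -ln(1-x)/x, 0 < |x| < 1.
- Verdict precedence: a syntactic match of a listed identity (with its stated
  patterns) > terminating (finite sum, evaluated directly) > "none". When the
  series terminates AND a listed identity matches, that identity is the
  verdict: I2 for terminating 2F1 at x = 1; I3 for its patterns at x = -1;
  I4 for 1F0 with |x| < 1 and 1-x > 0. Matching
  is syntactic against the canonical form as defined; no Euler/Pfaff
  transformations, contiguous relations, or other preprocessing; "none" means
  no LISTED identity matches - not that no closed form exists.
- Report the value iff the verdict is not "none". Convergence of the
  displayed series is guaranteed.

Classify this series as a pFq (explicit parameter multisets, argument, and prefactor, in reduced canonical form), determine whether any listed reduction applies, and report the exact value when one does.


Classification (C = -2/3): 2F1 with upper {-2/3, 5/2}, lower {1/2}, argument x = -2/7. Verdict: none. Every listed pattern misses the 2F1 form at -2/7, upper {-2/3, 5/2}.

Structural cue: t_0 being -2/3, the lower running product (C = -2/3) is a rising factorial.
Term ratio: r(k) = (-2/7) * (k-2/3) (k+5/2) / [(k+1/2) (k+1)] ; factor over Q: parameters, x = (-2/7), and C = -2/3.


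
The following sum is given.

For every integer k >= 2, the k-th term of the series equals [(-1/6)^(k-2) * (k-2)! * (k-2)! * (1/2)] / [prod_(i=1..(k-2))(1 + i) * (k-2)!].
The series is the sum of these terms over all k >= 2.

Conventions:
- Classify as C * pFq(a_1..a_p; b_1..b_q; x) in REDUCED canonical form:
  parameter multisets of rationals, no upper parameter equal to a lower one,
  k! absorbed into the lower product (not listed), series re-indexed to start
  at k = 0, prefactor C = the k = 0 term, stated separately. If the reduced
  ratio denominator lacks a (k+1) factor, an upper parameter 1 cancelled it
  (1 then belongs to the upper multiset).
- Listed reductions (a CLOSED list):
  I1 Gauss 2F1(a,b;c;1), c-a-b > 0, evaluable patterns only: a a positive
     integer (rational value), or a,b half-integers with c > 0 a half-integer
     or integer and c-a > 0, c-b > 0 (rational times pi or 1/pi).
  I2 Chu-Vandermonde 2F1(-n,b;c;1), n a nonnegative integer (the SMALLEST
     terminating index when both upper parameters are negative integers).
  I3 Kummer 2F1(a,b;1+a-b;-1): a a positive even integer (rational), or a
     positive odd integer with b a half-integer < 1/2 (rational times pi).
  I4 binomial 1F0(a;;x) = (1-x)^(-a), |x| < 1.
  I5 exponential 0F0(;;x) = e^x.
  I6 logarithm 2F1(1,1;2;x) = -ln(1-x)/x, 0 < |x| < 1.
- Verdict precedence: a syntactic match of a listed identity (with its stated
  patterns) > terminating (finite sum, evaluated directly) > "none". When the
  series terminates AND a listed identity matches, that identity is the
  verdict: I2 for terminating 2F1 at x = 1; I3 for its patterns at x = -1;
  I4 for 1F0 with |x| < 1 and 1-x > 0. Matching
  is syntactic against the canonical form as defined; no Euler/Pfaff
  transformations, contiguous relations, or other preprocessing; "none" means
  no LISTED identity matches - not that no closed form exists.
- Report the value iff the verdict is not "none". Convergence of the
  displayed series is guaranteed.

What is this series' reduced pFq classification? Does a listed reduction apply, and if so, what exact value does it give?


Reduced: x = -1/6, 2F1, upper = {1, 1}, lower = {2}, C = 1/2. Verdict at x = -1/6: logarithm (I6) matches (the logarithm: parameters (1,1;2), x = -1/6). Value: 3 * ln(7/6).

Key step: x = (-1/6) and the factorial ratio (C = 1/2, x = -1/6) (k+a-1)!/(a-1)! is a rising factorial (a)_k.
Ratio: r(k) = (-1/6) * (k+1) (k+1) / [(k+2) (k+1)] ; factor over Q: parameters, x = (-1/6), and C = 1/2.


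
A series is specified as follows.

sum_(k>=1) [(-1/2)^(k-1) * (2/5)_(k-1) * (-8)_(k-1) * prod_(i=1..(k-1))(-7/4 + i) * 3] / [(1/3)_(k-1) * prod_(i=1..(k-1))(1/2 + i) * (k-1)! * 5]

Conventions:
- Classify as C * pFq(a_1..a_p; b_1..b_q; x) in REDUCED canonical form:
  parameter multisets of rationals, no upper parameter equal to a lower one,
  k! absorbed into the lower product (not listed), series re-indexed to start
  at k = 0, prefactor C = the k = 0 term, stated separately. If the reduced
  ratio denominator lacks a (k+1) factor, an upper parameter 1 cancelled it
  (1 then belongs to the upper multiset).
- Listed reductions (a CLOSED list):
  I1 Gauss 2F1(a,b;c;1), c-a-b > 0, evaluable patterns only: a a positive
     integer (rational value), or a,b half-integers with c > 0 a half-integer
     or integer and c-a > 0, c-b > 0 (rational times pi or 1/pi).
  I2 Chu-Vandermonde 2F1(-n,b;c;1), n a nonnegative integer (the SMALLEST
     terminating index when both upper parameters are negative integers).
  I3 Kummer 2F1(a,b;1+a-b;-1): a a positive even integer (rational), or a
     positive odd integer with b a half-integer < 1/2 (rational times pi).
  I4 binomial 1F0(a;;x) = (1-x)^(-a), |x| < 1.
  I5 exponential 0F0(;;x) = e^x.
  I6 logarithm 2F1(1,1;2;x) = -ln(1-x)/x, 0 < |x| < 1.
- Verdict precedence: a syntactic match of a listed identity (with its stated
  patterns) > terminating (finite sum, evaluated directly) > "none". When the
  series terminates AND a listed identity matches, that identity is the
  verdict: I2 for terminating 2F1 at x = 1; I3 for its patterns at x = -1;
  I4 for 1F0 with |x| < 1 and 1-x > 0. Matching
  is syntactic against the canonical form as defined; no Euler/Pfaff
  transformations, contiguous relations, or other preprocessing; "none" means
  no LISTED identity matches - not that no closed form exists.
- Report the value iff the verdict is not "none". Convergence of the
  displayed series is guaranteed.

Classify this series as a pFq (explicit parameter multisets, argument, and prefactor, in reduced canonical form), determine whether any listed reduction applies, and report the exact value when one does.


The series (x = -1/2) is 3F2: upper {-8, -3/4, 2/5}, lower {1/3, 3/2}, prefactor 3/5. Verdict: terminating - upper -8 stops the sum at k = 8; the 9 terms are added exactly. Hence: -1079478523352631/869440000000000.

Key step: with t_0 = 3/5, the running product (C = 3/5, x = -1/2) telescopes to a rising factorial.
Adjacent-term ratio: r(k) = (-1/2) * (k-8) (k-3/4) (k+2/5) / [(k+1/3) (k+3/2) (k+1)] - poly over poly, x = (-1/2) from leading terms; C = 3/5 at k = 0.
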